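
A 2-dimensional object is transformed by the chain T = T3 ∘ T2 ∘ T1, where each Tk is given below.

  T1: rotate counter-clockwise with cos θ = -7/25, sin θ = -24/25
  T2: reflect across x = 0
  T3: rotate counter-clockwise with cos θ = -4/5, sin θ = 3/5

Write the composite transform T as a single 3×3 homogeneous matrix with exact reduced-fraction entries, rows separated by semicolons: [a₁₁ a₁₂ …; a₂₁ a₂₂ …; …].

T1 = [-7/25 24/25 0; -24/25 -7/25 0; 0 0 1]
T2·T1 = [7/25 -24/25 0; -24/25 -7/25 0; 0 0 1]
T3·…·T1 = [44/125 117/125 0; 117/125 -44/125 0; 0 0 1]

T = [44/125 117/125 0; 117/125 -44/125 0; 0 0 1]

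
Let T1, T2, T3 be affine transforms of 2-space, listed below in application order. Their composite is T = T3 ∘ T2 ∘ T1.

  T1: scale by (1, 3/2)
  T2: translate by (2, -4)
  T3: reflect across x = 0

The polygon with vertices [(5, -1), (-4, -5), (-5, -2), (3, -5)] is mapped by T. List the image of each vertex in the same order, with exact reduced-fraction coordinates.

image vertices: (-7, -11/2), (2, -23/2), (3, -7), (-5, -23/2)

T1 scale by (1, 3/2): (5, -1) → (5, -3/2); (-4, -5) → (-4, -15/2); (-5, -2) → (-5, -3); (3, -5) → (3, -15/2)
T2 translate by (2, -4): (5, -3/2) → (7, -11/2); (-4, -15/2) → (-2, -23/2); (-5, -3) → (-3, -7); (3, -15/2) → (5, -23/2)
T3 reflect across x = 0: (7, -11/2) → (-7, -11/2); (-2, -23/2) → (2, -23/2); (-3, -7) → (3, -7); (5, -23/2) → (-5, -23/2)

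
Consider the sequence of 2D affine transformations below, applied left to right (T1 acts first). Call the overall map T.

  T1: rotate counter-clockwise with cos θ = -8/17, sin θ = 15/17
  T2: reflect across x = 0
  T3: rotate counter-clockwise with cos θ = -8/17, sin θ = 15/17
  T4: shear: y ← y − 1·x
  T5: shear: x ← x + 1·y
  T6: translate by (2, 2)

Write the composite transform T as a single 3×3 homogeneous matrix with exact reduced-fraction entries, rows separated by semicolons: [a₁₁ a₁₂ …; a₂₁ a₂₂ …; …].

T1 = [-8/17 -15/17 0; 15/17 -8/17 0; 0 0 1]
T2·T1 = [8/17 15/17 0; 15/17 -8/17 0; 0 0 1]
T3·…·T1 = [-1 0 0; 0 1 0; 0 0 1]
T4·…·T1 = [-1 0 0; 1 1 0; 0 0 1]
T5·…·T1 = [0 1 0; 1 1 0; 0 0 1]
T6·…·T1 = [0 1 2; 1 1 2; 0 0 1]

T = [0 1 2; 1 1 2; 0 0 1]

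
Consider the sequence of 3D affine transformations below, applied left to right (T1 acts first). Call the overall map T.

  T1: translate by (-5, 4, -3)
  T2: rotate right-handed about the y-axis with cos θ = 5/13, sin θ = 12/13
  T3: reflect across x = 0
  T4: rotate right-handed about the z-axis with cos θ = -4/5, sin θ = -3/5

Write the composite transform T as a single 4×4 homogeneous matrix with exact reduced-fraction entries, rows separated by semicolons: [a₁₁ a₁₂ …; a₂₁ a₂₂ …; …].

T1 = [1 0 0 -5; 0 1 0 4; 0 0 1 -3; 0 0 0 1]
T2·T1 = [5/13 0 12/13 -61/13; 0 1 0 4; -12/13 0 5/13 45/13; 0 0 0 1]
T3·…·T1 = [-5/13 0 -12/13 61/13; 0 1 0 4; -12/13 0 5/13 45/13; 0 0 0 1]
T4·…·T1 = [4/13 3/5 48/65 -88/65; 3/13 -4/5 36/65 -391/65; -12/13 0 5/13 45/13; 0 0 0 1]

T = [4/13 3/5 48/65 -88/65; 3/13 -4/5 36/65 -391/65; -12/13 0 5/13 45/13; 0 0 0 1]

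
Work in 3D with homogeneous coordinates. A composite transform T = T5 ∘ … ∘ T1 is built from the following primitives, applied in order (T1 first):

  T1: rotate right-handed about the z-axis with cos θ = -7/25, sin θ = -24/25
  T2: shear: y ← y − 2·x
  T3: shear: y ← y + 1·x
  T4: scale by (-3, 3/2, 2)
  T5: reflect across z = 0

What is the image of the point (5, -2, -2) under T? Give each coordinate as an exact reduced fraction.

T1 rotate right-handed about the z-axis with cos θ = -7/25, sin θ = -24/25: (5, -2, -2) → (-83/25, -106/25, -2)
T2 shear: y ← y − 2·x: (-83/25, -106/25, -2) → (-83/25, 12/5, -2)
T3 shear: y ← y + 1·x: (-83/25, 12/5, -2) → (-83/25, -23/25, -2)
T4 scale by (-3, 3/2, 2): (-83/25, -23/25, -2) → (249/25, -69/50, -4)
T5 reflect across z = 0: (249/25, -69/50, -4) → (249/25, -69/50, 4)

T(p) = (249/25, -69/50, 4)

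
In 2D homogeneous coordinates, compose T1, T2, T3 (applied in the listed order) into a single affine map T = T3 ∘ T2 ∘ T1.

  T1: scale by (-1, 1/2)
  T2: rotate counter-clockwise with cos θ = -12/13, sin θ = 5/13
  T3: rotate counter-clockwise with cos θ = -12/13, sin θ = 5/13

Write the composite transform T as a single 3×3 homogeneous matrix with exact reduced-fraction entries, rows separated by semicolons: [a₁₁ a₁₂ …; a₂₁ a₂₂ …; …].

T = [-119/169 60/169 0; 120/169 119/338 0; 0 0 1]

T1 = [-1 0 0; 0 1/2 0; 0 0 1]
T2·T1 = [12/13 -5/26 0; -5/13 -6/13 0; 0 0 1]
T3·…·T1 = [-119/169 60/169 0; 120/169 119/338 0; 0 0 1]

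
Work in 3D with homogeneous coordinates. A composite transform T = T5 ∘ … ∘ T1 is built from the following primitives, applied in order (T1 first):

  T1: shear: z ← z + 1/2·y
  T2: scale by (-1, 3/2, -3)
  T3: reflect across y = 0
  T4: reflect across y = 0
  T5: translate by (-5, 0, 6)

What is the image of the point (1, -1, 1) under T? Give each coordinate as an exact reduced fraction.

T(p) = (-6, -3/2, 9/2)

T1 shear: z ← z + 1/2·y: (1, -1, 1) → (1, -1, 1/2)
T2 scale by (-1, 3/2, -3): (1, -1, 1/2) → (-1, -3/2, -3/2)
T3 reflect across y = 0: (-1, -3/2, -3/2) → (-1, 3/2, -3/2)
T4 reflect across y = 0: (-1, 3/2, -3/2) → (-1, -3/2, -3/2)
T5 translate by (-5, 0, 6): (-1, -3/2, -3/2) → (-6, -3/2, 9/2)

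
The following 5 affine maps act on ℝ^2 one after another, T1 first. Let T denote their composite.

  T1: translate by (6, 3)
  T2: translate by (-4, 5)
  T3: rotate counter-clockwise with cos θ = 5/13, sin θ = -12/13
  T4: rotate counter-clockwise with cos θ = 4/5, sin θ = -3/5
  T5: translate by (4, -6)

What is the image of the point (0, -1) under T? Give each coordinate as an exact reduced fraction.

T1 translate by (6, 3): (0, -1) → (6, 2)
T2 translate by (-4, 5): (6, 2) → (2, 7)
T3 rotate counter-clockwise with cos θ = 5/13, sin θ = -12/13: (2, 7) → (94/13, 11/13)
T4 rotate counter-clockwise with cos θ = 4/5, sin θ = -3/5: (94/13, 11/13) → (409/65, -238/65)
T5 translate by (4, -6): (409/65, -238/65) → (669/65, -628/65)

T(p) = (669/65, -628/65)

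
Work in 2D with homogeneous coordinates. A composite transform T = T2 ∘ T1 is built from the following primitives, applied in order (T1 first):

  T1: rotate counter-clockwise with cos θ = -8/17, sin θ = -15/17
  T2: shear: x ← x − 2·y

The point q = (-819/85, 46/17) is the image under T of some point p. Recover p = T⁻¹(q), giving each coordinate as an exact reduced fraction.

T1 = [-8/17 15/17 0; -15/17 -8/17 0; 0 0 1]
T2·T1 = [22/17 31/17 0; -15/17 -8/17 0; 0 0 1]
det M = 1; M⁻¹ = [-8/17 -31/17 0; 15/17 22/17 0; 0 0 1]
M⁻¹ · (-819/85, 46/17)ᵀ = (-2/5, -5)ᵀ

p = (-2/5, -5)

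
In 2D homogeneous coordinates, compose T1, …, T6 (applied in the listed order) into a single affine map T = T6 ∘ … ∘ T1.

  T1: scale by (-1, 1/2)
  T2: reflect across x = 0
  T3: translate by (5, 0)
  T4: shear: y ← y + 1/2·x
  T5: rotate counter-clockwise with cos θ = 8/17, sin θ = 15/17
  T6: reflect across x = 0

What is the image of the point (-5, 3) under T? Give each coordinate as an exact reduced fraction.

T(p) = (45/34, 12/17)

T1 scale by (-1, 1/2): (-5, 3) → (5, 3/2)
T2 reflect across x = 0: (5, 3/2) → (-5, 3/2)
T3 translate by (5, 0): (-5, 3/2) → (0, 3/2)
T4 shear: y ← y + 1/2·x: (0, 3/2) → (0, 3/2)
T5 rotate counter-clockwise with cos θ = 8/17, sin θ = 15/17: (0, 3/2) → (-45/34, 12/17)
T6 reflect across x = 0: (-45/34, 12/17) → (45/34, 12/17)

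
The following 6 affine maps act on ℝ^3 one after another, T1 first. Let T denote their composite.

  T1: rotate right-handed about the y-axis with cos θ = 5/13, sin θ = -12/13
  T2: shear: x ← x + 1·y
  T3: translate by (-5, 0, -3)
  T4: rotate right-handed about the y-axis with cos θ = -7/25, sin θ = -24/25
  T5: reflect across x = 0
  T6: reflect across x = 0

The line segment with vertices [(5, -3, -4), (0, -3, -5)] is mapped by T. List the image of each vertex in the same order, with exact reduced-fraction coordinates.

T1 rotate right-handed about the y-axis with cos θ = 5/13, sin θ = -12/13: (5, -3, -4) → (73/13, -3, 40/13); (0, -3, -5) → (60/13, -3, -25/13)
T2 shear: x ← x + 1·y: (73/13, -3, 40/13) → (34/13, -3, 40/13); (60/13, -3, -25/13) → (21/13, -3, -25/13)
T3 translate by (-5, 0, -3): (34/13, -3, 40/13) → (-31/13, -3, 1/13); (21/13, -3, -25/13) → (-44/13, -3, -64/13)
T4 rotate right-handed about the y-axis with cos θ = -7/25, sin θ = -24/25: (-31/13, -3, 1/13) → (193/325, -3, -751/325); (-44/13, -3, -64/13) → (1844/325, -3, -608/325)
T5 reflect across x = 0: (193/325, -3, -751/325) → (-193/325, -3, -751/325); (1844/325, -3, -608/325) → (-1844/325, -3, -608/325)
T6 reflect across x = 0: (-193/325, -3, -751/325) → (193/325, -3, -751/325); (-1844/325, -3, -608/325) → (1844/325, -3, -608/325)

image vertices: (193/325, -3, -751/325), (1844/325, -3, -608/325)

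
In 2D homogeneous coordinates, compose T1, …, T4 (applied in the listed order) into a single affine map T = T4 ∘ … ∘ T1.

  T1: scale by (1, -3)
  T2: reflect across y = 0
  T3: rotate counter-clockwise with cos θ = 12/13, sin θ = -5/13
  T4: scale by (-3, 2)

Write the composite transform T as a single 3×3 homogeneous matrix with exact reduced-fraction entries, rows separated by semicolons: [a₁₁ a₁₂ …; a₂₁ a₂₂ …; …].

T1 = [1 0 0; 0 -3 0; 0 0 1]
T2·T1 = [1 0 0; 0 3 0; 0 0 1]
T3·…·T1 = [12/13 15/13 0; -5/13 36/13 0; 0 0 1]
T4·…·T1 = [-36/13 -45/13 0; -10/13 72/13 0; 0 0 1]

T = [-36/13 -45/13 0; -10/13 72/13 0; 0 0 1]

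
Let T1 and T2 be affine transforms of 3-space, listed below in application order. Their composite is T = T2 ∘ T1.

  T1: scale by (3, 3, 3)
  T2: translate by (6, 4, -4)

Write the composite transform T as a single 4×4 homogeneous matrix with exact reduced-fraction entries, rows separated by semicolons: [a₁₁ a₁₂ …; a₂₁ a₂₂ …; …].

T1 = [3 0 0 0; 0 3 0 0; 0 0 3 0; 0 0 0 1]
T2·T1 = [3 0 0 6; 0 3 0 4; 0 0 3 -4; 0 0 0 1]

T = [3 0 0 6; 0 3 0 4; 0 0 3 -4; 0 0 0 1]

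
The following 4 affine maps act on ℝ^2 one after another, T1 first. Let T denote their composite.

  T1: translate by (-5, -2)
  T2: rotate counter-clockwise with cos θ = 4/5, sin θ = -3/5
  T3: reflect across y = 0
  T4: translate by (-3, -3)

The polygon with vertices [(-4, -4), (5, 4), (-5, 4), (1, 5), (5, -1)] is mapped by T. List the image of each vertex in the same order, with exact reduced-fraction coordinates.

image vertices: (-69/5, -18/5), (-9/5, -23/5), (-49/5, -53/5), (-22/5, -39/5), (-24/5, -3/5)

T1 translate by (-5, -2): (-4, -4) → (-9, -6); (5, 4) → (0, 2); (-5, 4) → (-10, 2); (1, 5) → (-4, 3); (5, -1) → (0, -3)
T2 rotate counter-clockwise with cos θ = 4/5, sin θ = -3/5: (-9, -6) → (-54/5, 3/5); (0, 2) → (6/5, 8/5); (-10, 2) → (-34/5, 38/5); (-4, 3) → (-7/5, 24/5); (0, -3) → (-9/5, -12/5)
T3 reflect across y = 0: (-54/5, 3/5) → (-54/5, -3/5); (6/5, 8/5) → (6/5, -8/5); (-34/5, 38/5) → (-34/5, -38/5); (-7/5, 24/5) → (-7/5, -24/5); (-9/5, -12/5) → (-9/5, 12/5)
T4 translate by (-3, -3): (-54/5, -3/5) → (-69/5, -18/5); (6/5, -8/5) → (-9/5, -23/5); (-34/5, -38/5) → (-49/5, -53/5); (-7/5, -24/5) → (-22/5, -39/5); (-9/5, 12/5) → (-24/5, -3/5)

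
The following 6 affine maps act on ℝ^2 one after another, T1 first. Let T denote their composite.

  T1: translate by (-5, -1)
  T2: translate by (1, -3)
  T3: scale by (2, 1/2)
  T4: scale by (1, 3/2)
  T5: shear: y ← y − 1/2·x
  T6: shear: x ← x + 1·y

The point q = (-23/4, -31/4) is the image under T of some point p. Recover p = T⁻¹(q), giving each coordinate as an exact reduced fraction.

p = (5, -5)

T1 = [1 0 -5; 0 1 -1; 0 0 1]
T2·T1 = [1 0 -4; 0 1 -4; 0 0 1]
T3·…·T1 = [2 0 -8; 0 1/2 -2; 0 0 1]
T4·…·T1 = [2 0 -8; 0 3/4 -3; 0 0 1]
T5·…·T1 = [2 0 -8; -1 3/4 1; 0 0 1]
T6·…·T1 = [1 3/4 -7; -1 3/4 1; 0 0 1]
det M = 3/2; M⁻¹ = [1/2 -1/2 4; 2/3 2/3 4; 0 0 1]
M⁻¹ · (-23/4, -31/4)ᵀ = (5, -5)ᵀ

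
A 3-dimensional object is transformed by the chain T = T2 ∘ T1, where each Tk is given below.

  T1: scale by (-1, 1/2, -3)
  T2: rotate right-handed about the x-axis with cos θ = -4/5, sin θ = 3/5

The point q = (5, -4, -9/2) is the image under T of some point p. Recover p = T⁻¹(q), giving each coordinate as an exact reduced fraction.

T1 = [-1 0 0 0; 0 1/2 0 0; 0 0 -3 0; 0 0 0 1]
T2·T1 = [-1 0 0 0; 0 -2/5 9/5 0; 0 3/10 12/5 0; 0 0 0 1]
det M = 3/2; M⁻¹ = [-1 0 0 0; 0 -8/5 6/5 0; 0 1/5 4/15 0; 0 0 0 1]
M⁻¹ · (5, -4, -9/2)ᵀ = (-5, 1, -2)ᵀ

p = (-5, 1, -2)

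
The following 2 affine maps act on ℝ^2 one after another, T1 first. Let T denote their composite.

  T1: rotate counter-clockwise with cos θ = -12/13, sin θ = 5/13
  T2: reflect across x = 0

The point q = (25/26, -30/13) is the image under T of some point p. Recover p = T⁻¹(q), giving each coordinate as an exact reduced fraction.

T1 = [-12/13 -5/13 0; 5/13 -12/13 0; 0 0 1]
T2·T1 = [12/13 5/13 0; 5/13 -12/13 0; 0 0 1]
det M = -1; M⁻¹ = [12/13 5/13 0; 5/13 -12/13 0; 0 0 1]
M⁻¹ · (25/26, -30/13)ᵀ = (0, 5/2)ᵀ

p = (0, 5/2)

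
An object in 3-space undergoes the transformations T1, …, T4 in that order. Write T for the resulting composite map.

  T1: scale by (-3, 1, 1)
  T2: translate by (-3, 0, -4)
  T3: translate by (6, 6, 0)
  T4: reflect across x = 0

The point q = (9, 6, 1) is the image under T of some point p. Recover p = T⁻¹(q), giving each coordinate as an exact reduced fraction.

p = (4, 0, 5)

T1 = [-3 0 0 0; 0 1 0 0; 0 0 1 0; 0 0 0 1]
T2·T1 = [-3 0 0 -3; 0 1 0 0; 0 0 1 -4; 0 0 0 1]
T3·…·T1 = [-3 0 0 3; 0 1 0 6; 0 0 1 -4; 0 0 0 1]
T4·…·T1 = [3 0 0 -3; 0 1 0 6; 0 0 1 -4; 0 0 0 1]
det M = 3; M⁻¹ = [1/3 0 0 1; 0 1 0 -6; 0 0 1 4; 0 0 0 1]
M⁻¹ · (9, 6, 1)ᵀ = (4, 0, 5)ᵀ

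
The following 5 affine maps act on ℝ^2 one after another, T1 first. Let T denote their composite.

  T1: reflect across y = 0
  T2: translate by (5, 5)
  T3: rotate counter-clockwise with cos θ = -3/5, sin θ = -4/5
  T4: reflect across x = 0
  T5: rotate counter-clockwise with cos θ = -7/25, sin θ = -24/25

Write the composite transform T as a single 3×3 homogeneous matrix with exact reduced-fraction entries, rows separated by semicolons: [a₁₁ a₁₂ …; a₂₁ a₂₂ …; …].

T1 = [1 0 0; 0 -1 0; 0 0 1]
T2·T1 = [1 0 5; 0 -1 5; 0 0 1]
T3·…·T1 = [-3/5 -4/5 1; -4/5 3/5 -7; 0 0 1]
T4·…·T1 = [3/5 4/5 -1; -4/5 3/5 -7; 0 0 1]
T5·…·T1 = [-117/125 44/125 -161/25; -44/125 -117/125 73/25; 0 0 1]

T = [-117/125 44/125 -161/25; -44/125 -117/125 73/25; 0 0 1]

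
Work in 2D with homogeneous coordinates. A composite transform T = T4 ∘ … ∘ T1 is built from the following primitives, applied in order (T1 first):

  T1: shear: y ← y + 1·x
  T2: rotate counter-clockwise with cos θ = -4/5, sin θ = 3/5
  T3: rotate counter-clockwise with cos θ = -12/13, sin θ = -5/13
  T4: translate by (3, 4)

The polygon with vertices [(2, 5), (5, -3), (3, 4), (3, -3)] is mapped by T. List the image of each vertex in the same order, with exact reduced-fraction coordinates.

image vertices: (433/65, 669/65), (542/65, 306/65), (496/65, 653/65), (384/65, 212/65)

T1 shear: y ← y + 1·x: (2, 5) → (2, 7); (5, -3) → (5, 2); (3, 4) → (3, 7); (3, -3) → (3, 0)
T2 rotate counter-clockwise with cos θ = -4/5, sin θ = 3/5: (2, 7) → (-29/5, -22/5); (5, 2) → (-26/5, 7/5); (3, 7) → (-33/5, -19/5); (3, 0) → (-12/5, 9/5)
T3 rotate counter-clockwise with cos θ = -12/13, sin θ = -5/13: (-29/5, -22/5) → (238/65, 409/65); (-26/5, 7/5) → (347/65, 46/65); (-33/5, -19/5) → (301/65, 393/65); (-12/5, 9/5) → (189/65, -48/65)
T4 translate by (3, 4): (238/65, 409/65) → (433/65, 669/65); (347/65, 46/65) → (542/65, 306/65); (301/65, 393/65) → (496/65, 653/65); (189/65, -48/65) → (384/65, 212/65)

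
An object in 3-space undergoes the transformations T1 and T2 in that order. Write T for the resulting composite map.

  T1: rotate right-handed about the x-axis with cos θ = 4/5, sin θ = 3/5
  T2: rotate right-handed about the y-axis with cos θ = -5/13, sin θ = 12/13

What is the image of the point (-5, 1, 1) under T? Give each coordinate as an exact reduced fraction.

T(p) = (209/65, 1/5, 53/13)

T1 rotate right-handed about the x-axis with cos θ = 4/5, sin θ = 3/5: (-5, 1, 1) → (-5, 1/5, 7/5)
T2 rotate right-handed about the y-axis with cos θ = -5/13, sin θ = 12/13: (-5, 1/5, 7/5) → (209/65, 1/5, 53/13)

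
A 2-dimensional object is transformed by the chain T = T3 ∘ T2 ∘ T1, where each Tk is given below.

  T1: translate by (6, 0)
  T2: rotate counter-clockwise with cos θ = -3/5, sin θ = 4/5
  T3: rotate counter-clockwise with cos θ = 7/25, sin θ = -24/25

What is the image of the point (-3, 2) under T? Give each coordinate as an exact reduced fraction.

T1 translate by (6, 0): (-3, 2) → (3, 2)
T2 rotate counter-clockwise with cos θ = -3/5, sin θ = 4/5: (3, 2) → (-17/5, 6/5)
T3 rotate counter-clockwise with cos θ = 7/25, sin θ = -24/25: (-17/5, 6/5) → (1/5, 18/5)

T(p) = (1/5, 18/5)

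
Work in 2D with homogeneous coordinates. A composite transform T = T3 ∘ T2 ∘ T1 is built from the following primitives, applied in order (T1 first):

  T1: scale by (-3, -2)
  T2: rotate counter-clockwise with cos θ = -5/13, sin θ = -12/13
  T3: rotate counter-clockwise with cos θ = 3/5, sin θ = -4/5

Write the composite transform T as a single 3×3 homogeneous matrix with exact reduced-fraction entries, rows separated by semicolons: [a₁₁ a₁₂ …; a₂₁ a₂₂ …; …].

T1 = [-3 0 0; 0 -2 0; 0 0 1]
T2·T1 = [15/13 -24/13 0; 36/13 10/13 0; 0 0 1]
T3·…·T1 = [189/65 -32/65 0; 48/65 126/65 0; 0 0 1]

T = [189/65 -32/65 0; 48/65 126/65 0; 0 0 1]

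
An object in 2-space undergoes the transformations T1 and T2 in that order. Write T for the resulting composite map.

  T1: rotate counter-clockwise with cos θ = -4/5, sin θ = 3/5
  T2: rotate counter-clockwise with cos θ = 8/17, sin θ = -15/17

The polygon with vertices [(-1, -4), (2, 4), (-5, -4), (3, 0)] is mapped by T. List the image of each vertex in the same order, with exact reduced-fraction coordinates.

T1 rotate counter-clockwise with cos θ = -4/5, sin θ = 3/5: (-1, -4) → (16/5, 13/5); (2, 4) → (-4, -2); (-5, -4) → (32/5, 1/5); (3, 0) → (-12/5, 9/5)
T2 rotate counter-clockwise with cos θ = 8/17, sin θ = -15/17: (16/5, 13/5) → (19/5, -8/5); (-4, -2) → (-62/17, 44/17); (32/5, 1/5) → (271/85, -472/85); (-12/5, 9/5) → (39/85, 252/85)

image vertices: (19/5, -8/5), (-62/17, 44/17), (271/85, -472/85), (39/85, 252/85)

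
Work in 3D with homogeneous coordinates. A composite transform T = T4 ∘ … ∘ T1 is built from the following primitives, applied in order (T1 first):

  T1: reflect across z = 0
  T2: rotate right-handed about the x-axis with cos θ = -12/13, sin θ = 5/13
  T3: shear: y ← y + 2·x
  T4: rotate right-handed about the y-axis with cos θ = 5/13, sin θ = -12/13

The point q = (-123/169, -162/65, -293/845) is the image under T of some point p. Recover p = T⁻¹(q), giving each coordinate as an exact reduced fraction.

p = (-3/5, 7/5, 0)

T1 = [1 0 0 0; 0 1 0 0; 0 0 -1 0; 0 0 0 1]
T2·T1 = [1 0 0 0; 0 -12/13 5/13 0; 0 5/13 12/13 0; 0 0 0 1]
T3·…·T1 = [1 0 0 0; 2 -12/13 5/13 0; 0 5/13 12/13 0; 0 0 0 1]
T4·…·T1 = [5/13 -60/169 -144/169 0; 2 -12/13 5/13 0; 12/13 25/169 60/169 0; 0 0 0 1]
det M = -1; M⁻¹ = [5/13 0 12/13 0; 60/169 -12/13 313/169 0; -194/169 5/13 -60/169 0; 0 0 0 1]
M⁻¹ · (-123/169, -162/65, -293/845)ᵀ = (-3/5, 7/5, 0)ᵀ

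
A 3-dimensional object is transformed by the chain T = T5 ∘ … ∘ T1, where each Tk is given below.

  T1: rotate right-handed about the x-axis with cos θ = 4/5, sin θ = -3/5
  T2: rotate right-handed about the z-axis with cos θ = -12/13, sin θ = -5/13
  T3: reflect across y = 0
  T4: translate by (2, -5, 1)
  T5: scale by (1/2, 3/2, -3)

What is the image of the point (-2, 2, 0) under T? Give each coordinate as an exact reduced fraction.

T1 rotate right-handed about the x-axis with cos θ = 4/5, sin θ = -3/5: (-2, 2, 0) → (-2, 8/5, -6/5)
T2 rotate right-handed about the z-axis with cos θ = -12/13, sin θ = -5/13: (-2, 8/5, -6/5) → (32/13, -46/65, -6/5)
T3 reflect across y = 0: (32/13, -46/65, -6/5) → (32/13, 46/65, -6/5)
T4 translate by (2, -5, 1): (32/13, 46/65, -6/5) → (58/13, -279/65, -1/5)
T5 scale by (1/2, 3/2, -3): (58/13, -279/65, -1/5) → (29/13, -837/130, 3/5)

T(p) = (29/13, -837/130, 3/5)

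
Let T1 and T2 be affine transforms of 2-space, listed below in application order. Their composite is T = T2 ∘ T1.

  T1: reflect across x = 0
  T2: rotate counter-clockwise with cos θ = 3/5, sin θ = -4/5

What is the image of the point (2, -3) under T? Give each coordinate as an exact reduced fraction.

T(p) = (-18/5, -1/5)

T1 reflect across x = 0: (2, -3) → (-2, -3)
T2 rotate counter-clockwise with cos θ = 3/5, sin θ = -4/5: (-2, -3) → (-18/5, -1/5)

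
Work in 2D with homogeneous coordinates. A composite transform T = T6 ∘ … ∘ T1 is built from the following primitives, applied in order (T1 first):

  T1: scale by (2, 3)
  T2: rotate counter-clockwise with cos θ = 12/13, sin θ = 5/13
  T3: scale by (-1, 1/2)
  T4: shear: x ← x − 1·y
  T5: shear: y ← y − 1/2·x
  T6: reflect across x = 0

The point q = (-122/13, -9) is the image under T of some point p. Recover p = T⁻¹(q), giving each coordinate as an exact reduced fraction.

p = (-4, -2)

T1 = [2 0 0; 0 3 0; 0 0 1]
T2·T1 = [24/13 -15/13 0; 10/13 36/13 0; 0 0 1]
T3·…·T1 = [-24/13 15/13 0; 5/13 18/13 0; 0 0 1]
T4·…·T1 = [-29/13 -3/13 0; 5/13 18/13 0; 0 0 1]
T5·…·T1 = [-29/13 -3/13 0; 3/2 3/2 0; 0 0 1]
T6·…·T1 = [29/13 3/13 0; 3/2 3/2 0; 0 0 1]
det M = 3; M⁻¹ = [1/2 -1/13 0; -1/2 29/39 0; 0 0 1]
M⁻¹ · (-122/13, -9)ᵀ = (-4, -2)ᵀ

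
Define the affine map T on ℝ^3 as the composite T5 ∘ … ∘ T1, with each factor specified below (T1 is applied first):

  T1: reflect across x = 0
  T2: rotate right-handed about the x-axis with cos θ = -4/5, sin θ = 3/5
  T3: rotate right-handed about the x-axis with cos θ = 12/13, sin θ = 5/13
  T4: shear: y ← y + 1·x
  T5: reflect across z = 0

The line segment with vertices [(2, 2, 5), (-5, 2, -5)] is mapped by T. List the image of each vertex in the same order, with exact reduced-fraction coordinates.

T1 reflect across x = 0: (2, 2, 5) → (-2, 2, 5); (-5, 2, -5) → (5, 2, -5)
T2 rotate right-handed about the x-axis with cos θ = -4/5, sin θ = 3/5: (-2, 2, 5) → (-2, -23/5, -14/5); (5, 2, -5) → (5, 7/5, 26/5)
T3 rotate right-handed about the x-axis with cos θ = 12/13, sin θ = 5/13: (-2, -23/5, -14/5) → (-2, -206/65, -283/65); (5, 7/5, 26/5) → (5, -46/65, 347/65)
T4 shear: y ← y + 1·x: (-2, -206/65, -283/65) → (-2, -336/65, -283/65); (5, -46/65, 347/65) → (5, 279/65, 347/65)
T5 reflect across z = 0: (-2, -336/65, -283/65) → (-2, -336/65, 283/65); (5, 279/65, 347/65) → (5, 279/65, -347/65)

image vertices: (-2, -336/65, 283/65), (5, 279/65, -347/65)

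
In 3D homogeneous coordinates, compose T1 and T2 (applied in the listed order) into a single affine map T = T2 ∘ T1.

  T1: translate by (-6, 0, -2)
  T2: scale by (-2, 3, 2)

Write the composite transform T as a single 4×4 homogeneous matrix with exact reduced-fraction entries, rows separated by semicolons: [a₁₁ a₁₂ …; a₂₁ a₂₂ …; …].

T = [-2 0 0 12; 0 3 0 0; 0 0 2 -4; 0 0 0 1]

T1 = [1 0 0 -6; 0 1 0 0; 0 0 1 -2; 0 0 0 1]
T2·T1 = [-2 0 0 12; 0 3 0 0; 0 0 2 -4; 0 0 0 1]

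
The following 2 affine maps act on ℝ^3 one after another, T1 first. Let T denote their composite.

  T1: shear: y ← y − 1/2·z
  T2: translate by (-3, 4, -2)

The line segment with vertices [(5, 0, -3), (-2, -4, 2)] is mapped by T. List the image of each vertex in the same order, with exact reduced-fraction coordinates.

T1 shear: y ← y − 1/2·z: (5, 0, -3) → (5, 3/2, -3); (-2, -4, 2) → (-2, -5, 2)
T2 translate by (-3, 4, -2): (5, 3/2, -3) → (2, 11/2, -5); (-2, -5, 2) → (-5, -1, 0)

image vertices: (2, 11/2, -5), (-5, -1, 0)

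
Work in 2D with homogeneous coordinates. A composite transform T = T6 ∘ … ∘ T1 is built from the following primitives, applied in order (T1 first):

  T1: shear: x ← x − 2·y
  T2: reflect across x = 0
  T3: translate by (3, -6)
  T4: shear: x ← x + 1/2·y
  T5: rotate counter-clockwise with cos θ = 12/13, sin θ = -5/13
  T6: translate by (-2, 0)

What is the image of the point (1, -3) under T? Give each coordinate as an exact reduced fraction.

T1 shear: x ← x − 2·y: (1, -3) → (7, -3)
T2 reflect across x = 0: (7, -3) → (-7, -3)
T3 translate by (3, -6): (-7, -3) → (-4, -9)
T4 shear: x ← x + 1/2·y: (-4, -9) → (-17/2, -9)
T5 rotate counter-clockwise with cos θ = 12/13, sin θ = -5/13: (-17/2, -9) → (-147/13, -131/26)
T6 translate by (-2, 0): (-147/13, -131/26) → (-173/13, -131/26)

T(p) = (-173/13, -131/26)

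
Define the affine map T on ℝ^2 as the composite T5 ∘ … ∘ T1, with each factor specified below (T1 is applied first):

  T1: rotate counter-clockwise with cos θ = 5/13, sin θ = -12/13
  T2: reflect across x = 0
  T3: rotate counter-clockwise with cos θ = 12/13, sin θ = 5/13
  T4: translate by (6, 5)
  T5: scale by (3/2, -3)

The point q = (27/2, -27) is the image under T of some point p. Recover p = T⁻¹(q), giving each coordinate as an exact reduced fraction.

T1 = [5/13 12/13 0; -12/13 5/13 0; 0 0 1]
T2·T1 = [-5/13 -12/13 0; -12/13 5/13 0; 0 0 1]
T3·…·T1 = [0 -1 0; -1 0 0; 0 0 1]
T4·…·T1 = [0 -1 6; -1 0 5; 0 0 1]
T5·…·T1 = [0 -3/2 9; 3 0 -15; 0 0 1]
det M = 9/2; M⁻¹ = [0 1/3 5; -2/3 0 6; 0 0 1]
M⁻¹ · (27/2, -27)ᵀ = (-4, -3)ᵀ

p = (-4, -3)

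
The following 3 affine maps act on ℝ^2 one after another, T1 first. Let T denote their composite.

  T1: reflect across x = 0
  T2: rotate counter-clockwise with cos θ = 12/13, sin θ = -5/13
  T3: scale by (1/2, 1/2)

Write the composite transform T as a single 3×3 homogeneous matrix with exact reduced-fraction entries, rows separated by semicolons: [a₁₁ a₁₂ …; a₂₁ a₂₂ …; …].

T1 = [-1 0 0; 0 1 0; 0 0 1]
T2·T1 = [-12/13 5/13 0; 5/13 12/13 0; 0 0 1]
T3·…·T1 = [-6/13 5/26 0; 5/26 6/13 0; 0 0 1]

T = [-6/13 5/26 0; 5/26 6/13 0; 0 0 1]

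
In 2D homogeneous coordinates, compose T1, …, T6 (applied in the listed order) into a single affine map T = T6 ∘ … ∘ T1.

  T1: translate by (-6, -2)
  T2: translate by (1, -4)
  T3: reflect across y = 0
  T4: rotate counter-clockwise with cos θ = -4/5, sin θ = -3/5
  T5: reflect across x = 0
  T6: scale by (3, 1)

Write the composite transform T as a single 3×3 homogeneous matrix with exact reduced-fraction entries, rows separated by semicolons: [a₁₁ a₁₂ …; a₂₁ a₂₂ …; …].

T = [12/5 9/5 -114/5; -3/5 4/5 -9/5; 0 0 1]

T1 = [1 0 -6; 0 1 -2; 0 0 1]
T2·T1 = [1 0 -5; 0 1 -6; 0 0 1]
T3·…·T1 = [1 0 -5; 0 -1 6; 0 0 1]
T4·…·T1 = [-4/5 -3/5 38/5; -3/5 4/5 -9/5; 0 0 1]
T5·…·T1 = [4/5 3/5 -38/5; -3/5 4/5 -9/5; 0 0 1]
T6·…·T1 = [12/5 9/5 -114/5; -3/5 4/5 -9/5; 0 0 1]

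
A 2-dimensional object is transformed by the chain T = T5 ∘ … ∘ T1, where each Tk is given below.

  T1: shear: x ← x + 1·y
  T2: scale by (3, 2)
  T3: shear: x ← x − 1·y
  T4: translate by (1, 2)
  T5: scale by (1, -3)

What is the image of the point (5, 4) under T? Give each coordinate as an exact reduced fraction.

T(p) = (20, -30)

T1 shear: x ← x + 1·y: (5, 4) → (9, 4)
T2 scale by (3, 2): (9, 4) → (27, 8)
T3 shear: x ← x − 1·y: (27, 8) → (19, 8)
T4 translate by (1, 2): (19, 8) → (20, 10)
T5 scale by (1, -3): (20, 10) → (20, -30)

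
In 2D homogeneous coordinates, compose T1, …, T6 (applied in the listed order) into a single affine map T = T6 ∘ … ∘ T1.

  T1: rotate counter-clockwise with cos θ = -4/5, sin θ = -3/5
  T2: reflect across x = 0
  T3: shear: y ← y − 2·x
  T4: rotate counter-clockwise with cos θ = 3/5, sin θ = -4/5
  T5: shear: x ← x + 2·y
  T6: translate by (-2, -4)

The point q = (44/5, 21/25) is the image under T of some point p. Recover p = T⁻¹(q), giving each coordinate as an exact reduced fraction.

p = (-1, 4)

T1 = [-4/5 3/5 0; -3/5 -4/5 0; 0 0 1]
T2·T1 = [4/5 -3/5 0; -3/5 -4/5 0; 0 0 1]
T3·…·T1 = [4/5 -3/5 0; -11/5 2/5 0; 0 0 1]
T4·…·T1 = [-32/25 -1/25 0; -49/25 18/25 0; 0 0 1]
T5·…·T1 = [-26/5 7/5 0; -49/25 18/25 0; 0 0 1]
T6·…·T1 = [-26/5 7/5 -2; -49/25 18/25 -4; 0 0 1]
det M = -1; M⁻¹ = [-18/25 7/5 104/25; -49/25 26/5 422/25; 0 0 1]
M⁻¹ · (44/5, 21/25)ᵀ = (-1, 4)ᵀ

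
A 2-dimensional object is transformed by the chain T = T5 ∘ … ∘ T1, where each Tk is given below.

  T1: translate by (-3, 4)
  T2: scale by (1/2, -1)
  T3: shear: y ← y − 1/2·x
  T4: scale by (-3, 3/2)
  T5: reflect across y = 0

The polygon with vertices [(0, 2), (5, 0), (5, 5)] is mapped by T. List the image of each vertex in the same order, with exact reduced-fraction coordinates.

image vertices: (9/2, 63/8), (-3, 27/4), (-3, 57/4)

T1 translate by (-3, 4): (0, 2) → (-3, 6); (5, 0) → (2, 4); (5, 5) → (2, 9)
T2 scale by (1/2, -1): (-3, 6) → (-3/2, -6); (2, 4) → (1, -4); (2, 9) → (1, -9)
T3 shear: y ← y − 1/2·x: (-3/2, -6) → (-3/2, -21/4); (1, -4) → (1, -9/2); (1, -9) → (1, -19/2)
T4 scale by (-3, 3/2): (-3/2, -21/4) → (9/2, -63/8); (1, -9/2) → (-3, -27/4); (1, -19/2) → (-3, -57/4)
T5 reflect across y = 0: (9/2, -63/8) → (9/2, 63/8); (-3, -27/4) → (-3, 27/4); (-3, -57/4) → (-3, 57/4)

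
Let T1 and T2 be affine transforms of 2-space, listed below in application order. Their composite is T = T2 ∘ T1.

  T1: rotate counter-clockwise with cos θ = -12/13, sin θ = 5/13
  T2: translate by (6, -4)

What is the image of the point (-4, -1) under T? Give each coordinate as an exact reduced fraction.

T1 rotate counter-clockwise with cos θ = -12/13, sin θ = 5/13: (-4, -1) → (53/13, -8/13)
T2 translate by (6, -4): (53/13, -8/13) → (131/13, -60/13)

T(p) = (131/13, -60/13)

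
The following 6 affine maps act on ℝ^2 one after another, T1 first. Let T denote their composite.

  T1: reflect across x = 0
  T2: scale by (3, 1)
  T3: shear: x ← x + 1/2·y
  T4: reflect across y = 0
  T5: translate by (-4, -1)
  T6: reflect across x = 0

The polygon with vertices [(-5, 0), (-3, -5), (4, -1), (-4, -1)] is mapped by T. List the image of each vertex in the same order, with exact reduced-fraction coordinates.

T1 reflect across x = 0: (-5, 0) → (5, 0); (-3, -5) → (3, -5); (4, -1) → (-4, -1); (-4, -1) → (4, -1)
T2 scale by (3, 1): (5, 0) → (15, 0); (3, -5) → (9, -5); (-4, -1) → (-12, -1); (4, -1) → (12, -1)
T3 shear: x ← x + 1/2·y: (15, 0) → (15, 0); (9, -5) → (13/2, -5); (-12, -1) → (-25/2, -1); (12, -1) → (23/2, -1)
T4 reflect across y = 0: (15, 0) → (15, 0); (13/2, -5) → (13/2, 5); (-25/2, -1) → (-25/2, 1); (23/2, -1) → (23/2, 1)
T5 translate by (-4, -1): (15, 0) → (11, -1); (13/2, 5) → (5/2, 4); (-25/2, 1) → (-33/2, 0); (23/2, 1) → (15/2, 0)
T6 reflect across x = 0: (11, -1) → (-11, -1); (5/2, 4) → (-5/2, 4); (-33/2, 0) → (33/2, 0); (15/2, 0) → (-15/2, 0)

image vertices: (-11, -1), (-5/2, 4), (33/2, 0), (-15/2, 0)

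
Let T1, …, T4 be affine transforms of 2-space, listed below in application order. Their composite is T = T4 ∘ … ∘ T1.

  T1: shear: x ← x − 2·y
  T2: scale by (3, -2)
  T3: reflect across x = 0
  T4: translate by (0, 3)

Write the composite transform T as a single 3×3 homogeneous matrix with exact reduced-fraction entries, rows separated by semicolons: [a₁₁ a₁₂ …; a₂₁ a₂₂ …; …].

T = [-3 6 0; 0 -2 3; 0 0 1]

T1 = [1 -2 0; 0 1 0; 0 0 1]
T2·T1 = [3 -6 0; 0 -2 0; 0 0 1]
T3·…·T1 = [-3 6 0; 0 -2 0; 0 0 1]
T4·…·T1 = [-3 6 0; 0 -2 3; 0 0 1]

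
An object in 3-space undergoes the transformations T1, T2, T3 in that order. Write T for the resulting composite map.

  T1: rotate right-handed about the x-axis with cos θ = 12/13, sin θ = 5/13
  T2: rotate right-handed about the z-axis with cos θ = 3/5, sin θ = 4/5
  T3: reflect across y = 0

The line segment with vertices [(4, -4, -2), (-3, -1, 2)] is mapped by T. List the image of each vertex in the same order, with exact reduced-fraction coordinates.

T1 rotate right-handed about the x-axis with cos θ = 12/13, sin θ = 5/13: (4, -4, -2) → (4, -38/13, -44/13); (-3, -1, 2) → (-3, -22/13, 19/13)
T2 rotate right-handed about the z-axis with cos θ = 3/5, sin θ = 4/5: (4, -38/13, -44/13) → (308/65, 94/65, -44/13); (-3, -22/13, 19/13) → (-29/65, -222/65, 19/13)
T3 reflect across y = 0: (308/65, 94/65, -44/13) → (308/65, -94/65, -44/13); (-29/65, -222/65, 19/13) → (-29/65, 222/65, 19/13)

image vertices: (308/65, -94/65, -44/13), (-29/65, 222/65, 19/13)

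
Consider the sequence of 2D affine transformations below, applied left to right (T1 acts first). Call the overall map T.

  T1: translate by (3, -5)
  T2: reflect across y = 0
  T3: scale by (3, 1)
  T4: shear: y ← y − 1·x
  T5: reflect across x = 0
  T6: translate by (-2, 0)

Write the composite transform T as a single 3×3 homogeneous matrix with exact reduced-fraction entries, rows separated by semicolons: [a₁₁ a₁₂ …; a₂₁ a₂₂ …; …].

T1 = [1 0 3; 0 1 -5; 0 0 1]
T2·T1 = [1 0 3; 0 -1 5; 0 0 1]
T3·…·T1 = [3 0 9; 0 -1 5; 0 0 1]
T4·…·T1 = [3 0 9; -3 -1 -4; 0 0 1]
T5·…·T1 = [-3 0 -9; -3 -1 -4; 0 0 1]
T6·…·T1 = [-3 0 -11; -3 -1 -4; 0 0 1]

T = [-3 0 -11; -3 -1 -4; 0 0 1]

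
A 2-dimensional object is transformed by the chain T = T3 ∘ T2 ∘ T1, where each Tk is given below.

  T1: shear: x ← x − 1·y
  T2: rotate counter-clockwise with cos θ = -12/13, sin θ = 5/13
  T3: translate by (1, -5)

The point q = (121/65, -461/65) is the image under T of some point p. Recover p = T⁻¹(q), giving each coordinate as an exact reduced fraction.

T1 = [1 -1 0; 0 1 0; 0 0 1]
T2·T1 = [-12/13 7/13 0; 5/13 -17/13 0; 0 0 1]
T3·…·T1 = [-12/13 7/13 1; 5/13 -17/13 -5; 0 0 1]
det M = 1; M⁻¹ = [-17/13 -7/13 -18/13; -5/13 -12/13 -55/13; 0 0 1]
M⁻¹ · (121/65, -461/65)ᵀ = (0, 8/5)ᵀ

p = (0, 8/5)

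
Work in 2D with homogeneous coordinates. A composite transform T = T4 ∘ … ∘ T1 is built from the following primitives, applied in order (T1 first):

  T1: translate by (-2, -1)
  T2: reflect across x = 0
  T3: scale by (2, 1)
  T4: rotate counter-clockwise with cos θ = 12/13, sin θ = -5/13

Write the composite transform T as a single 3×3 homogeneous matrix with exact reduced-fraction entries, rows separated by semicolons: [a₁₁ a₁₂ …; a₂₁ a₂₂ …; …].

T = [-24/13 5/13 43/13; 10/13 12/13 -32/13; 0 0 1]

T1 = [1 0 -2; 0 1 -1; 0 0 1]
T2·T1 = [-1 0 2; 0 1 -1; 0 0 1]
T3·…·T1 = [-2 0 4; 0 1 -1; 0 0 1]
T4·…·T1 = [-24/13 5/13 43/13; 10/13 12/13 -32/13; 0 0 1]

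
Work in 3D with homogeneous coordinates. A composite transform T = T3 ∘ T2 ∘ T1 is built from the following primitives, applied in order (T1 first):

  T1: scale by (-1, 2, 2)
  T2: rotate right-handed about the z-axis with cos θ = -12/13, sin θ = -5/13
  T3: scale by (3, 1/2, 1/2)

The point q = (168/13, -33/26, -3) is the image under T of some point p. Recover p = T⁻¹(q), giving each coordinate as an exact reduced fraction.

p = (3, 2, -3)

T1 = [-1 0 0 0; 0 2 0 0; 0 0 2 0; 0 0 0 1]
T2·T1 = [12/13 10/13 0 0; 5/13 -24/13 0 0; 0 0 2 0; 0 0 0 1]
T3·…·T1 = [36/13 30/13 0 0; 5/26 -12/13 0 0; 0 0 1 0; 0 0 0 1]
det M = -3; M⁻¹ = [4/13 10/13 0 0; 5/78 -12/13 0 0; 0 0 1 0; 0 0 0 1]
M⁻¹ · (168/13, -33/26, -3)ᵀ = (3, 2, -3)ᵀ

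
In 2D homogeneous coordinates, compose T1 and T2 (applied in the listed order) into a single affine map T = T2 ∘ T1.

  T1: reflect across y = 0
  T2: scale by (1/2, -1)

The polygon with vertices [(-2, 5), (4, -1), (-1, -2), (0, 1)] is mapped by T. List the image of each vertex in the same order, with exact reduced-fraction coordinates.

T1 reflect across y = 0: (-2, 5) → (-2, -5); (4, -1) → (4, 1); (-1, -2) → (-1, 2); (0, 1) → (0, -1)
T2 scale by (1/2, -1): (-2, -5) → (-1, 5); (4, 1) → (2, -1); (-1, 2) → (-1/2, -2); (0, -1) → (0, 1)

image vertices: (-1, 5), (2, -1), (-1/2, -2), (0, 1)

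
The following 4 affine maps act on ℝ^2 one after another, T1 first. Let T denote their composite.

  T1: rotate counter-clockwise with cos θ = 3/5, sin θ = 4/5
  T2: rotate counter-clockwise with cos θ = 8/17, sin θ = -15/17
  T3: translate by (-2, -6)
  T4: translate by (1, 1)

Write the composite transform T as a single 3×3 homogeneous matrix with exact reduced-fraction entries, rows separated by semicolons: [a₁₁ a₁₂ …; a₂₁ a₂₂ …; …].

T = [84/85 13/85 -1; -13/85 84/85 -5; 0 0 1]

T1 = [3/5 -4/5 0; 4/5 3/5 0; 0 0 1]
T2·T1 = [84/85 13/85 0; -13/85 84/85 0; 0 0 1]
T3·…·T1 = [84/85 13/85 -2; -13/85 84/85 -6; 0 0 1]
T4·…·T1 = [84/85 13/85 -1; -13/85 84/85 -5; 0 0 1]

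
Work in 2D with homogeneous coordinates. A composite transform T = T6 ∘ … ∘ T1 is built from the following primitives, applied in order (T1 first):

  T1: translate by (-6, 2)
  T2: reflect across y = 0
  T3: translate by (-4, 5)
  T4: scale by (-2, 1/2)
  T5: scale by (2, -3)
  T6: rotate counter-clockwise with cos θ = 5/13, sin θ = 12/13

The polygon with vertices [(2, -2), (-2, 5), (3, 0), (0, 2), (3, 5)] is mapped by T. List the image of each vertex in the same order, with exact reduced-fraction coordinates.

T1 translate by (-6, 2): (2, -2) → (-4, 0); (-2, 5) → (-8, 7); (3, 0) → (-3, 2); (0, 2) → (-6, 4); (3, 5) → (-3, 7)
T2 reflect across y = 0: (-4, 0) → (-4, 0); (-8, 7) → (-8, -7); (-3, 2) → (-3, -2); (-6, 4) → (-6, -4); (-3, 7) → (-3, -7)
T3 translate by (-4, 5): (-4, 0) → (-8, 5); (-8, -7) → (-12, -2); (-3, -2) → (-7, 3); (-6, -4) → (-10, 1); (-3, -7) → (-7, -2)
T4 scale by (-2, 1/2): (-8, 5) → (16, 5/2); (-12, -2) → (24, -1); (-7, 3) → (14, 3/2); (-10, 1) → (20, 1/2); (-7, -2) → (14, -1)
T5 scale by (2, -3): (16, 5/2) → (32, -15/2); (24, -1) → (48, 3); (14, 3/2) → (28, -9/2); (20, 1/2) → (40, -3/2); (14, -1) → (28, 3)
T6 rotate counter-clockwise with cos θ = 5/13, sin θ = 12/13: (32, -15/2) → (250/13, 693/26); (48, 3) → (204/13, 591/13); (28, -9/2) → (194/13, 627/26); (40, -3/2) → (218/13, 945/26); (28, 3) → (8, 27)

image vertices: (250/13, 693/26), (204/13, 591/13), (194/13, 627/26), (218/13, 945/26), (8, 27)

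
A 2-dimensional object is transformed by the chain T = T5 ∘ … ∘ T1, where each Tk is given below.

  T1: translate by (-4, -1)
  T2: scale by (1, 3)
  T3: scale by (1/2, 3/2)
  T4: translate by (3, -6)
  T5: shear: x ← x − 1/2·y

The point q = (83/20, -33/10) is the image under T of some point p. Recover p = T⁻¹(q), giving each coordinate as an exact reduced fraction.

p = (3, 8/5)

T1 = [1 0 -4; 0 1 -1; 0 0 1]
T2·T1 = [1 0 -4; 0 3 -3; 0 0 1]
T3·…·T1 = [1/2 0 -2; 0 9/2 -9/2; 0 0 1]
T4·…·T1 = [1/2 0 1; 0 9/2 -21/2; 0 0 1]
T5·…·T1 = [1/2 -9/4 25/4; 0 9/2 -21/2; 0 0 1]
det M = 9/4; M⁻¹ = [2 1 -2; 0 2/9 7/3; 0 0 1]
M⁻¹ · (83/20, -33/10)ᵀ = (3, 8/5)ᵀ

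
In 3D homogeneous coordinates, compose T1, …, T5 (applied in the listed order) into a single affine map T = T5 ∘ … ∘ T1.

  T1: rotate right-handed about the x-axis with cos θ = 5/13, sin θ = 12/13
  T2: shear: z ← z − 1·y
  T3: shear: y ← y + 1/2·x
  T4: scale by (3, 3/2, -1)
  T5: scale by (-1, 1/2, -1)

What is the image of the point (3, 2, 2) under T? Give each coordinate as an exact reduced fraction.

T1 rotate right-handed about the x-axis with cos θ = 5/13, sin θ = 12/13: (3, 2, 2) → (3, -14/13, 34/13)
T2 shear: z ← z − 1·y: (3, -14/13, 34/13) → (3, -14/13, 48/13)
T3 shear: y ← y + 1/2·x: (3, -14/13, 48/13) → (3, 11/26, 48/13)
T4 scale by (3, 3/2, -1): (3, 11/26, 48/13) → (9, 33/52, -48/13)
T5 scale by (-1, 1/2, -1): (9, 33/52, -48/13) → (-9, 33/104, 48/13)

T(p) = (-9, 33/104, 48/13)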